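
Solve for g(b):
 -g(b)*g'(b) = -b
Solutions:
 g(b) = -sqrt(C1 + b^2)
 g(b) = sqrt(C1 + b^2)


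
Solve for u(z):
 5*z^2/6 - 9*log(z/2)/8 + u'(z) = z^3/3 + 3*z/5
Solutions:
 u(z) = C1 + z^4/12 - 5*z^3/18 + 3*z^2/10 + 9*z*log(z)/8 - 9*z/8 - 9*z*log(2)/8


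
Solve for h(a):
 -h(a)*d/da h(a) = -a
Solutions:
 h(a) = -sqrt(C1 + a^2)
 h(a) = sqrt(C1 + a^2)


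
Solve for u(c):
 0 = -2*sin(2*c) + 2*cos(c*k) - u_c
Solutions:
 u(c) = C1 + cos(2*c) + 2*sin(c*k)/k


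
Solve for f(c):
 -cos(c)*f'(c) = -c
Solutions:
 f(c) = C1 + Integral(c/cos(c), c)


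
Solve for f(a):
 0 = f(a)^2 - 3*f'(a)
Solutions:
 f(a) = -3/(C1 + a)


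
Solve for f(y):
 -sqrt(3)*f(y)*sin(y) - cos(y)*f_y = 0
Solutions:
 f(y) = C1*cos(y)^(sqrt(3))


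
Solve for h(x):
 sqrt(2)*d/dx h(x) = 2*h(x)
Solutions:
 h(x) = C1*exp(sqrt(2)*x)


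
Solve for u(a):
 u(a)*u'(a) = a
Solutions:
 u(a) = -sqrt(C1 + a^2)
 u(a) = sqrt(C1 + a^2)


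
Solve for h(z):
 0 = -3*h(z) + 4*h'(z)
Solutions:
 h(z) = C1*exp(3*z/4)


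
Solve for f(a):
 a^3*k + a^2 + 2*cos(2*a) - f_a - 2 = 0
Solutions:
 f(a) = C1 + a^4*k/4 + a^3/3 - 2*a + 2*sin(a)*cos(a)


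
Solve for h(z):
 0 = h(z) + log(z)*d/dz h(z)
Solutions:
 h(z) = C1*exp(-li(z))


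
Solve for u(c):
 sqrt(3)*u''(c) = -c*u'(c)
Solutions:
 u(c) = C1 + C2*erf(sqrt(2)*3^(3/4)*c/6)


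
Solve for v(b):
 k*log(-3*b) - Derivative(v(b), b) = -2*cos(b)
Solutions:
 v(b) = C1 + b*k*(log(-b) - 1) + b*k*log(3) + 2*sin(b)


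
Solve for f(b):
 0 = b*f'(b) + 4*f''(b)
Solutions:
 f(b) = C1 + C2*erf(sqrt(2)*b/4)


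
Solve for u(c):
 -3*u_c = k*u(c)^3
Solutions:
 u(c) = -sqrt(6)*sqrt(-1/(C1 - c*k))/2
 u(c) = sqrt(6)*sqrt(-1/(C1 - c*k))/2


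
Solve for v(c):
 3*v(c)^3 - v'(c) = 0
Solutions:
 v(c) = -sqrt(2)*sqrt(-1/(C1 + 3*c))/2
 v(c) = sqrt(2)*sqrt(-1/(C1 + 3*c))/2


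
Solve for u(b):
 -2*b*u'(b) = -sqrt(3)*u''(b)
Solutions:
 u(b) = C1 + C2*erfi(3^(3/4)*b/3)


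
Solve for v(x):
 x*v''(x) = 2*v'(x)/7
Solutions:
 v(x) = C1 + C2*x^(9/7)


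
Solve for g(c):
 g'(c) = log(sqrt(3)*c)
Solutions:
 g(c) = C1 + c*log(c) - c + c*log(3)/2


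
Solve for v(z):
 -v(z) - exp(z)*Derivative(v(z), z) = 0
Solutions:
 v(z) = C1*exp(exp(-z))


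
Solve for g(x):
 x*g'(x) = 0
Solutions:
 g(x) = C1


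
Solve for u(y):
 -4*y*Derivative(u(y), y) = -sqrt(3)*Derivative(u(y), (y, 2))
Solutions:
 u(y) = C1 + C2*erfi(sqrt(2)*3^(3/4)*y/3)


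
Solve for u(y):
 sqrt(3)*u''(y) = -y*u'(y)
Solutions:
 u(y) = C1 + C2*erf(sqrt(2)*3^(3/4)*y/6)


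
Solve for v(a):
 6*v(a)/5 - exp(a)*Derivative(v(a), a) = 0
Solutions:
 v(a) = C1*exp(-6*exp(-a)/5)


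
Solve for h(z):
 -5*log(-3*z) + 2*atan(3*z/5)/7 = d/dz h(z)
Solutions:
 h(z) = C1 - 5*z*log(-z) + 2*z*atan(3*z/5)/7 - 5*z*log(3) + 5*z - 5*log(9*z^2 + 25)/21


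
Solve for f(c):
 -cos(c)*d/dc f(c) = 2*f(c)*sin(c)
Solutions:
 f(c) = C1*cos(c)^2


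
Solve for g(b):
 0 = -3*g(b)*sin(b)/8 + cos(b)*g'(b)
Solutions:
 g(b) = C1/cos(b)^(3/8)


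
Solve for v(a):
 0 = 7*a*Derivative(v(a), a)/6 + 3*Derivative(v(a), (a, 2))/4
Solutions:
 v(a) = C1 + C2*erf(sqrt(7)*a/3)


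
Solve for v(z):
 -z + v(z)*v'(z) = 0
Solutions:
 v(z) = -sqrt(C1 + z^2)
 v(z) = sqrt(C1 + z^2)


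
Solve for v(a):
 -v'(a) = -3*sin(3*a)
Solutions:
 v(a) = C1 - cos(3*a)


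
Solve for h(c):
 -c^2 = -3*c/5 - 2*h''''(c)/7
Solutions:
 h(c) = C1 + C2*c + C3*c^2 + C4*c^3 + 7*c^6/720 - 7*c^5/400


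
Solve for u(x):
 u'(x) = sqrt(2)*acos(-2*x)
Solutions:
 u(x) = C1 + sqrt(2)*(x*acos(-2*x) + sqrt(1 - 4*x^2)/2)


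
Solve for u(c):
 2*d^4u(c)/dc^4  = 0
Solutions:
 u(c) = C1 + C2*c + C3*c^2 + C4*c^3


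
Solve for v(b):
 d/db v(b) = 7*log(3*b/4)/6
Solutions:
 v(b) = C1 + 7*b*log(b)/6 - 7*b*log(2)/3 - 7*b/6 + 7*b*log(3)/6


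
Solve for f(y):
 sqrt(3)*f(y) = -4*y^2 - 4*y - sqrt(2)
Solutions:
 f(y) = -4*sqrt(3)*y^2/3 - 4*sqrt(3)*y/3 - sqrt(6)/3


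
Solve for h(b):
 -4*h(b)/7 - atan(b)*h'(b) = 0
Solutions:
 h(b) = C1*exp(-4*Integral(1/atan(b), b)/7)


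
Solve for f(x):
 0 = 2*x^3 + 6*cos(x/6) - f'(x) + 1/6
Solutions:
 f(x) = C1 + x^4/2 + x/6 + 36*sin(x/6)


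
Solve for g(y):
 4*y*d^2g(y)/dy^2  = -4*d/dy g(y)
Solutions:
 g(y) = C1 + C2*log(y)


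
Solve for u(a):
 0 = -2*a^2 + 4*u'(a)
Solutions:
 u(a) = C1 + a^3/6


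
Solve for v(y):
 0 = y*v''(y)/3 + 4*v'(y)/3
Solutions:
 v(y) = C1 + C2/y^3


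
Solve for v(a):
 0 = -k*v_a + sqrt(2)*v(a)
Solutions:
 v(a) = C1*exp(sqrt(2)*a/k)


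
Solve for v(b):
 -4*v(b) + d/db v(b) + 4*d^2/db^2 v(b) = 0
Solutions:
 v(b) = C1*exp(b*(-1 + sqrt(65))/8) + C2*exp(-b*(1 + sqrt(65))/8)


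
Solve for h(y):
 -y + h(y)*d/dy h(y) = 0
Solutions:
 h(y) = -sqrt(C1 + y^2)
 h(y) = sqrt(C1 + y^2)


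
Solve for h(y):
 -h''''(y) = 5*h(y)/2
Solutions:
 h(y) = (C1*sin(10^(1/4)*y/2) + C2*cos(10^(1/4)*y/2))*exp(-10^(1/4)*y/2) + (C3*sin(10^(1/4)*y/2) + C4*cos(10^(1/4)*y/2))*exp(10^(1/4)*y/2)


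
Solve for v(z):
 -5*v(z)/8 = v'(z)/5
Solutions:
 v(z) = C1*exp(-25*z/8)


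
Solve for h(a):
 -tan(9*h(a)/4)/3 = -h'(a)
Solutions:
 h(a) = -4*asin(C1*exp(3*a/4))/9 + 4*pi/9
 h(a) = 4*asin(C1*exp(3*a/4))/9


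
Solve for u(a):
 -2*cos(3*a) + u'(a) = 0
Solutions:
 u(a) = C1 + 2*sin(3*a)/3


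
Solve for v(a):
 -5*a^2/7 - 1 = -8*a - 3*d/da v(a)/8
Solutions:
 v(a) = C1 + 40*a^3/63 - 32*a^2/3 + 8*a/3


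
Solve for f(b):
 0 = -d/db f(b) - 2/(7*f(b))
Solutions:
 f(b) = -sqrt(C1 - 28*b)/7
 f(b) = sqrt(C1 - 28*b)/7


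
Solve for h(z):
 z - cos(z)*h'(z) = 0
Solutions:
 h(z) = C1 + Integral(z/cos(z), z)


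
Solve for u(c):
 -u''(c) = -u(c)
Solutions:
 u(c) = C1*exp(-c) + C2*exp(c)


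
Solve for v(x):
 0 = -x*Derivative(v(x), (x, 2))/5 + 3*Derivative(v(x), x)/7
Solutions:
 v(x) = C1 + C2*x^(22/7)


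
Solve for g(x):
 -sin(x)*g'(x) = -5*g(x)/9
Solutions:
 g(x) = C1*(cos(x) - 1)^(5/18)/(cos(x) + 1)^(5/18)


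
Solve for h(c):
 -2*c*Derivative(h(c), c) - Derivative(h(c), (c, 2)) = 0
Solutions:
 h(c) = C1 + C2*erf(c)


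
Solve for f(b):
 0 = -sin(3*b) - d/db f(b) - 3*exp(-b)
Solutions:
 f(b) = C1 + cos(3*b)/3 + 3*exp(-b)


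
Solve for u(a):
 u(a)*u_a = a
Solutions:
 u(a) = -sqrt(C1 + a^2)
 u(a) = sqrt(C1 + a^2)


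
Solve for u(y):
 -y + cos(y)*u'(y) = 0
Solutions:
 u(y) = C1 + Integral(y/cos(y), y)


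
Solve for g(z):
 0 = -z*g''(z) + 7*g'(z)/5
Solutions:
 g(z) = C1 + C2*z^(12/5)


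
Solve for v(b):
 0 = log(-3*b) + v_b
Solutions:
 v(b) = C1 - b*log(-b) + b*(1 - log(3))


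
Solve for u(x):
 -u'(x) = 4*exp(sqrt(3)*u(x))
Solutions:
 u(x) = sqrt(3)*(2*log(1/(C1 + 4*x)) - log(3))/6


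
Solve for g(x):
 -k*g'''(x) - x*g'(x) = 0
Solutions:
 g(x) = C1 + Integral(C2*airyai(x*(-1/k)^(1/3)) + C3*airybi(x*(-1/k)^(1/3)), x)


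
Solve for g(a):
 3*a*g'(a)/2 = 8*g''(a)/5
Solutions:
 g(a) = C1 + C2*erfi(sqrt(30)*a/8)


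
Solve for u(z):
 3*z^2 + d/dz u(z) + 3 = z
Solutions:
 u(z) = C1 - z^3 + z^2/2 - 3*z


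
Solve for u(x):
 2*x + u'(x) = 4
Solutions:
 u(x) = C1 - x^2 + 4*x


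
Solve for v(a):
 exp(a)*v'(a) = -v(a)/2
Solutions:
 v(a) = C1*exp(exp(-a)/2)


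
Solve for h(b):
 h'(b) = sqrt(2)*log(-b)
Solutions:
 h(b) = C1 + sqrt(2)*b*log(-b) - sqrt(2)*b


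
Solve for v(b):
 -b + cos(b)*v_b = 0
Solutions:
 v(b) = C1 + Integral(b/cos(b), b)


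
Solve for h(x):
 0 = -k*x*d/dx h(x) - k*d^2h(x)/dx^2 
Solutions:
 h(x) = C1 + C2*erf(sqrt(2)*x/2)


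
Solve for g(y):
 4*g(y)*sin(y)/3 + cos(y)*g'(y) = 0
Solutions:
 g(y) = C1*cos(y)^(4/3)


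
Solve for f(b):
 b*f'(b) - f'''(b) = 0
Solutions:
 f(b) = C1 + Integral(C2*airyai(b) + C3*airybi(b), b)


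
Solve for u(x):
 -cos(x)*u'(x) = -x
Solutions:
 u(x) = C1 + Integral(x/cos(x), x)


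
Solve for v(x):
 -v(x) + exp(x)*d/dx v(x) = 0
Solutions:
 v(x) = C1*exp(-exp(-x))


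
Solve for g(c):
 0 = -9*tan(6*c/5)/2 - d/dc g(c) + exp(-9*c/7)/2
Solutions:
 g(c) = C1 - 15*log(tan(6*c/5)^2 + 1)/8 - 7*exp(-9*c/7)/18


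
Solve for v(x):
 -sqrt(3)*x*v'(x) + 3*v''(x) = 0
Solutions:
 v(x) = C1 + C2*erfi(sqrt(2)*3^(3/4)*x/6)


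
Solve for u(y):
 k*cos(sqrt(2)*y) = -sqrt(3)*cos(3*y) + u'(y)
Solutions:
 u(y) = C1 + sqrt(2)*k*sin(sqrt(2)*y)/2 + sqrt(3)*sin(3*y)/3


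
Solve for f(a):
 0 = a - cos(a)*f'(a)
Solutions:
 f(a) = C1 + Integral(a/cos(a), a)


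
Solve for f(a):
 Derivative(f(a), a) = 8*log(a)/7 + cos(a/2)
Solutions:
 f(a) = C1 + 8*a*log(a)/7 - 8*a/7 + 2*sin(a/2)


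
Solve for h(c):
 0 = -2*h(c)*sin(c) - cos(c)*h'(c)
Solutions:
 h(c) = C1*cos(c)^2


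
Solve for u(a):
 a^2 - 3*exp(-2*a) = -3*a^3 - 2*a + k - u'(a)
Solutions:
 u(a) = C1 - 3*a^4/4 - a^3/3 - a^2 + a*k - 3*exp(-2*a)/2


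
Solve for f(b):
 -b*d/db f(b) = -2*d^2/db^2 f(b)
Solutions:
 f(b) = C1 + C2*erfi(b/2)


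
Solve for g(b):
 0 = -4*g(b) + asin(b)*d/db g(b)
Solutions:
 g(b) = C1*exp(4*Integral(1/asin(b), b))


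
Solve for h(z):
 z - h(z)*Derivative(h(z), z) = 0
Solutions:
 h(z) = -sqrt(C1 + z^2)
 h(z) = sqrt(C1 + z^2)


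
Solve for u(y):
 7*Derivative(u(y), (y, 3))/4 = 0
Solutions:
 u(y) = C1 + C2*y + C3*y^2


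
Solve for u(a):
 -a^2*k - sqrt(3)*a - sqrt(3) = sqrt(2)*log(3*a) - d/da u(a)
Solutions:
 u(a) = C1 + a^3*k/3 + sqrt(3)*a^2/2 + sqrt(2)*a*log(a) - sqrt(2)*a + sqrt(2)*a*log(3) + sqrt(3)*a


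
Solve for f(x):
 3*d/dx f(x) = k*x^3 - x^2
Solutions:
 f(x) = C1 + k*x^4/12 - x^3/9


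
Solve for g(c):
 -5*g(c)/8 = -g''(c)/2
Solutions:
 g(c) = C1*exp(-sqrt(5)*c/2) + C2*exp(sqrt(5)*c/2)


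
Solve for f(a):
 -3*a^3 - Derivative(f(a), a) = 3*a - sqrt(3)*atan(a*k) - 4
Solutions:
 f(a) = C1 - 3*a^4/4 - 3*a^2/2 + 4*a + sqrt(3)*Piecewise((a*atan(a*k) - log(a^2*k^2 + 1)/(2*k), Ne(k, 0)), (0, True))


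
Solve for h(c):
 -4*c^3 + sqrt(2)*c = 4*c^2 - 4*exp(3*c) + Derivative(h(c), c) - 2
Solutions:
 h(c) = C1 - c^4 - 4*c^3/3 + sqrt(2)*c^2/2 + 2*c + 4*exp(3*c)/3


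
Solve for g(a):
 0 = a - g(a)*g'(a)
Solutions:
 g(a) = -sqrt(C1 + a^2)
 g(a) = sqrt(C1 + a^2)


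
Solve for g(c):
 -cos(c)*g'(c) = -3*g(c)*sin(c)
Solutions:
 g(c) = C1/cos(c)^3


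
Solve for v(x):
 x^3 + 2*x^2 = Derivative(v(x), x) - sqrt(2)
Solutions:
 v(x) = C1 + x^4/4 + 2*x^3/3 + sqrt(2)*x


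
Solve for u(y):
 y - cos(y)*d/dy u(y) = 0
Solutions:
 u(y) = C1 + Integral(y/cos(y), y)


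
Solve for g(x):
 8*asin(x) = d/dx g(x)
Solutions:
 g(x) = C1 + 8*x*asin(x) + 8*sqrt(1 - x^2)


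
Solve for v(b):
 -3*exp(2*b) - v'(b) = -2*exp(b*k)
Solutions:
 v(b) = C1 - 3*exp(2*b)/2 + 2*exp(b*k)/k


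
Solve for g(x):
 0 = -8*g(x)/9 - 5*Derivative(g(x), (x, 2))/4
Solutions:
 g(x) = C1*sin(4*sqrt(10)*x/15) + C2*cos(4*sqrt(10)*x/15)


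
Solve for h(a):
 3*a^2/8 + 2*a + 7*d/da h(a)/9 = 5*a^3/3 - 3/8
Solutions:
 h(a) = C1 + 15*a^4/28 - 9*a^3/56 - 9*a^2/7 - 27*a/56


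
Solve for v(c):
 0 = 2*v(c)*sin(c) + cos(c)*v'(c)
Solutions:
 v(c) = C1*cos(c)^2


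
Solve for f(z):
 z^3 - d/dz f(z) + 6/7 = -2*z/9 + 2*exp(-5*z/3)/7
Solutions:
 f(z) = C1 + z^4/4 + z^2/9 + 6*z/7 + 6*exp(-5*z/3)/35


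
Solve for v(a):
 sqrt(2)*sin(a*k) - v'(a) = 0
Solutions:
 v(a) = C1 - sqrt(2)*cos(a*k)/k


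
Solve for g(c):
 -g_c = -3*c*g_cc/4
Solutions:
 g(c) = C1 + C2*c^(7/3)


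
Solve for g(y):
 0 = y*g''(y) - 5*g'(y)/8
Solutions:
 g(y) = C1 + C2*y^(13/8)


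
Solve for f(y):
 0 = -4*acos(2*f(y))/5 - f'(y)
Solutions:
 Integral(1/acos(2*_y), (_y, f(y))) = C1 - 4*y/5


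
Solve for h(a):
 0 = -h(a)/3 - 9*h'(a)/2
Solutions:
 h(a) = C1*exp(-2*a/27)


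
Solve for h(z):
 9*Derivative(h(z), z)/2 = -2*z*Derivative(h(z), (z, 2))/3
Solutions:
 h(z) = C1 + C2/z^(23/4)


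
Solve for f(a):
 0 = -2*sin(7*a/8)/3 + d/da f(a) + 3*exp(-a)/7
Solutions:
 f(a) = C1 - 16*cos(7*a/8)/21 + 3*exp(-a)/7


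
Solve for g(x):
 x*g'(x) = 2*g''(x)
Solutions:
 g(x) = C1 + C2*erfi(x/2)


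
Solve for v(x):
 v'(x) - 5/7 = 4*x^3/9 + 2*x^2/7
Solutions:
 v(x) = C1 + x^4/9 + 2*x^3/21 + 5*x/7


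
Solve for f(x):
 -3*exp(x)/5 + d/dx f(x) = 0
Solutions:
 f(x) = C1 + 3*exp(x)/5


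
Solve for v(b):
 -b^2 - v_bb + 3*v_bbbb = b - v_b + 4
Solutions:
 v(b) = C1 + C2*exp(2^(1/3)*b*(2/(sqrt(77) + 9)^(1/3) + 2^(1/3)*(sqrt(77) + 9)^(1/3))/12)*sin(2^(1/3)*sqrt(3)*b*(-2^(1/3)*(sqrt(77) + 9)^(1/3) + 2/(sqrt(77) + 9)^(1/3))/12) + C3*exp(2^(1/3)*b*(2/(sqrt(77) + 9)^(1/3) + 2^(1/3)*(sqrt(77) + 9)^(1/3))/12)*cos(2^(1/3)*sqrt(3)*b*(-2^(1/3)*(sqrt(77) + 9)^(1/3) + 2/(sqrt(77) + 9)^(1/3))/12) + C4*exp(-2^(1/3)*b*(2/(sqrt(77) + 9)^(1/3) + 2^(1/3)*(sqrt(77) + 9)^(1/3))/6) + b^3/3 + 3*b^2/2 + 7*b


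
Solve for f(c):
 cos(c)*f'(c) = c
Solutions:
 f(c) = C1 + Integral(c/cos(c), c)


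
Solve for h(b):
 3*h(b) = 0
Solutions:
 h(b) = 0


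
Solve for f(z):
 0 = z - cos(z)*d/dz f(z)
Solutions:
 f(z) = C1 + Integral(z/cos(z), z)


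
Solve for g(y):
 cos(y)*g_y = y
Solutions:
 g(y) = C1 + Integral(y/cos(y), y)


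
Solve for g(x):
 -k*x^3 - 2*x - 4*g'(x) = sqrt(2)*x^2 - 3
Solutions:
 g(x) = C1 - k*x^4/16 - sqrt(2)*x^3/12 - x^2/4 + 3*x/4


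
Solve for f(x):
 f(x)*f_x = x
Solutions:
 f(x) = -sqrt(C1 + x^2)
 f(x) = sqrt(C1 + x^2)


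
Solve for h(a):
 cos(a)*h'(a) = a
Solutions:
 h(a) = C1 + Integral(a/cos(a), a)


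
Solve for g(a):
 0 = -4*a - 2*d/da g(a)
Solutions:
 g(a) = C1 - a^2


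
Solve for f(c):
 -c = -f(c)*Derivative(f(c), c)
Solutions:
 f(c) = -sqrt(C1 + c^2)
 f(c) = sqrt(C1 + c^2)


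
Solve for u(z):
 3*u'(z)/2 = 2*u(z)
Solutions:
 u(z) = C1*exp(4*z/3)


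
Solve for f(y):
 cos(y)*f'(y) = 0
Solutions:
 f(y) = C1


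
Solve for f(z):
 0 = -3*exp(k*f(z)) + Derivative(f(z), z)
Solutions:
 f(z) = Piecewise((log(-1/(C1*k + 3*k*z))/k, Ne(k, 0)), (nan, True))
 f(z) = Piecewise((C1 + 3*z, Eq(k, 0)), (nan, True))


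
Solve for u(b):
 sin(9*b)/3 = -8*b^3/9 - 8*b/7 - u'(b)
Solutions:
 u(b) = C1 - 2*b^4/9 - 4*b^2/7 + cos(9*b)/27


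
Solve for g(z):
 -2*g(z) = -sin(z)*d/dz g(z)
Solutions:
 g(z) = C1*(cos(z) - 1)/(cos(z) + 1)


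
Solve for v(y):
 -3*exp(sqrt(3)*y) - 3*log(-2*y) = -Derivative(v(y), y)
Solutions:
 v(y) = C1 + 3*y*log(-y) + 3*y*(-1 + log(2)) + sqrt(3)*exp(sqrt(3)*y)


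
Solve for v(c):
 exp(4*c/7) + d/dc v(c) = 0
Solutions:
 v(c) = C1 - 7*exp(4*c/7)/4


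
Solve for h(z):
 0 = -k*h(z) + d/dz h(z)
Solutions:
 h(z) = C1*exp(k*z)


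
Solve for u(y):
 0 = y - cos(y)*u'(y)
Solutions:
 u(y) = C1 + Integral(y/cos(y), y)


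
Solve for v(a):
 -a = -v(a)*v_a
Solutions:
 v(a) = -sqrt(C1 + a^2)
 v(a) = sqrt(C1 + a^2)


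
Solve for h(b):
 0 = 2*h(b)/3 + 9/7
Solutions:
 h(b) = -27/14


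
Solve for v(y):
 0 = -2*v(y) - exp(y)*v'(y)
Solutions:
 v(y) = C1*exp(2*exp(-y))


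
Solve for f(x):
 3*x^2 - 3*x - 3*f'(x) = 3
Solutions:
 f(x) = C1 + x^3/3 - x^2/2 - x


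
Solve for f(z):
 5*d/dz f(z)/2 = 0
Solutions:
 f(z) = C1


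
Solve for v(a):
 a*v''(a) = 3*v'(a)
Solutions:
 v(a) = C1 + C2*a^4


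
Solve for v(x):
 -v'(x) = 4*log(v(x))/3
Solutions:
 li(v(x)) = C1 - 4*x/3


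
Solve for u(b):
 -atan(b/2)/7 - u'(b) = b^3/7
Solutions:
 u(b) = C1 - b^4/28 - b*atan(b/2)/7 + log(b^2 + 4)/7


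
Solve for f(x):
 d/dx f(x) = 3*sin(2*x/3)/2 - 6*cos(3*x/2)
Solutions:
 f(x) = C1 - 4*sin(3*x/2) - 9*cos(2*x/3)/4


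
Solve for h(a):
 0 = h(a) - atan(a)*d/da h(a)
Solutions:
 h(a) = C1*exp(Integral(1/atan(a), a))


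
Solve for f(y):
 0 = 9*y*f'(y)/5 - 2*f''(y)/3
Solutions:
 f(y) = C1 + C2*erfi(3*sqrt(15)*y/10)


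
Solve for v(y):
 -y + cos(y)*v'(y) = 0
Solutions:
 v(y) = C1 + Integral(y/cos(y), y)


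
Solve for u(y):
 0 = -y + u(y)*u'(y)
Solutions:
 u(y) = -sqrt(C1 + y^2)
 u(y) = sqrt(C1 + y^2)


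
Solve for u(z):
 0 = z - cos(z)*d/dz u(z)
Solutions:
 u(z) = C1 + Integral(z/cos(z), z)


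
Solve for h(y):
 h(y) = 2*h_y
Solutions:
 h(y) = C1*exp(y/2)


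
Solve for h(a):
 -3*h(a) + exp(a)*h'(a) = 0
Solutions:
 h(a) = C1*exp(-3*exp(-a))


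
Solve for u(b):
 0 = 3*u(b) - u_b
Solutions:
 u(b) = C1*exp(3*b)


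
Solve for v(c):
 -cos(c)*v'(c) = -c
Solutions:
 v(c) = C1 + Integral(c/cos(c), c)


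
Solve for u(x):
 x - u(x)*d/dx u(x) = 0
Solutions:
 u(x) = -sqrt(C1 + x^2)
 u(x) = sqrt(C1 + x^2)


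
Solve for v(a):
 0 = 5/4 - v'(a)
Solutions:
 v(a) = C1 + 5*a/4


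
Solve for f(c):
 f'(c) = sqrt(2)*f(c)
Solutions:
 f(c) = C1*exp(sqrt(2)*c)


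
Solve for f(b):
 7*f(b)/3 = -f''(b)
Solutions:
 f(b) = C1*sin(sqrt(21)*b/3) + C2*cos(sqrt(21)*b/3)


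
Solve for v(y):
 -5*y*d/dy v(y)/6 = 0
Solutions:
 v(y) = C1


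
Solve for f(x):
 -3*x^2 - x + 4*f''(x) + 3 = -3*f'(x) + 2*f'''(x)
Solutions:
 f(x) = C1 + C2*exp(x*(1 - sqrt(10)/2)) + C3*exp(x*(1 + sqrt(10)/2)) + x^3/3 - 7*x^2/6 + 31*x/9


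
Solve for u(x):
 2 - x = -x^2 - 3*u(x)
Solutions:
 u(x) = -x^2/3 + x/3 - 2/3


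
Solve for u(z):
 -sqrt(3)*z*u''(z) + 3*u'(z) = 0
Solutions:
 u(z) = C1 + C2*z^(1 + sqrt(3))


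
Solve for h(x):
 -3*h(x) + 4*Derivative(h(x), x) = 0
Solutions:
 h(x) = C1*exp(3*x/4)


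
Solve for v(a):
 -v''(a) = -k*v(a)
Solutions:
 v(a) = C1*exp(-a*sqrt(k)) + C2*exp(a*sqrt(k))


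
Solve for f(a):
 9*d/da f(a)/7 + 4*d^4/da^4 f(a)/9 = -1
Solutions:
 f(a) = C1 + C4*exp(-3*294^(1/3)*a/14) - 7*a/9 + (C2*sin(3*3^(5/6)*98^(1/3)*a/28) + C3*cos(3*3^(5/6)*98^(1/3)*a/28))*exp(3*294^(1/3)*a/28)


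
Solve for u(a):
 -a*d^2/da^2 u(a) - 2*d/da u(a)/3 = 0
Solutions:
 u(a) = C1 + C2*a^(1/3)


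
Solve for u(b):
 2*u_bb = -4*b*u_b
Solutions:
 u(b) = C1 + C2*erf(b)


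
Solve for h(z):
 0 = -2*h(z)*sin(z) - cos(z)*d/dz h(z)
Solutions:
 h(z) = C1*cos(z)^2


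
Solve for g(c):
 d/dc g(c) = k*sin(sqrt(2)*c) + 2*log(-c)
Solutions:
 g(c) = C1 + 2*c*log(-c) - 2*c - sqrt(2)*k*cos(sqrt(2)*c)/2


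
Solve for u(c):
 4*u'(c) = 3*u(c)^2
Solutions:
 u(c) = -4/(C1 + 3*c)


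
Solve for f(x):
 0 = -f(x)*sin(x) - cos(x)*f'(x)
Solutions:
 f(x) = C1*cos(x)


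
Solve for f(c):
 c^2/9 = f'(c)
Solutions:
 f(c) = C1 + c^3/27


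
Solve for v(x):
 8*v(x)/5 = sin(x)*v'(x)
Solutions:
 v(x) = C1*(cos(x) - 1)^(4/5)/(cos(x) + 1)^(4/5)


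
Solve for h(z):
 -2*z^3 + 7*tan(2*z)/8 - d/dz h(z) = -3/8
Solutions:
 h(z) = C1 - z^4/2 + 3*z/8 - 7*log(cos(2*z))/16


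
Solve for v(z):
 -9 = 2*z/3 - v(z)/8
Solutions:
 v(z) = 16*z/3 + 72


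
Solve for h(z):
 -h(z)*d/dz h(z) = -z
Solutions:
 h(z) = -sqrt(C1 + z^2)
 h(z) = sqrt(C1 + z^2)


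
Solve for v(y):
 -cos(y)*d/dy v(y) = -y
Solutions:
 v(y) = C1 + Integral(y/cos(y), y)


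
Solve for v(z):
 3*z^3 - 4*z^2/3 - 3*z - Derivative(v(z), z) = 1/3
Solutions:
 v(z) = C1 + 3*z^4/4 - 4*z^3/9 - 3*z^2/2 - z/3


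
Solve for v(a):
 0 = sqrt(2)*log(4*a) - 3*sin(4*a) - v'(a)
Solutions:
 v(a) = C1 + sqrt(2)*a*(log(a) - 1) + 2*sqrt(2)*a*log(2) + 3*cos(4*a)/4


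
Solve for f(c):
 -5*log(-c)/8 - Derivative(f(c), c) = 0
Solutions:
 f(c) = C1 - 5*c*log(-c)/8 + 5*c/8


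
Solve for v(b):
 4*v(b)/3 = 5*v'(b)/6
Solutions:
 v(b) = C1*exp(8*b/5)


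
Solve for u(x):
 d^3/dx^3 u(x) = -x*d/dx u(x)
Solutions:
 u(x) = C1 + Integral(C2*airyai(-x) + C3*airybi(-x), x)


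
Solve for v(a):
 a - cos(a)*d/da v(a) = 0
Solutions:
 v(a) = C1 + Integral(a/cos(a), a)


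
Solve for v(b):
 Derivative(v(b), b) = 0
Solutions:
 v(b) = C1


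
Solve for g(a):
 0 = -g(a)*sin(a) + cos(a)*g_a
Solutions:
 g(a) = C1/cos(a)


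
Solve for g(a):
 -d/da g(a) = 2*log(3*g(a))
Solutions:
 Integral(1/(log(_y) + log(3)), (_y, g(a)))/2 = C1 - a


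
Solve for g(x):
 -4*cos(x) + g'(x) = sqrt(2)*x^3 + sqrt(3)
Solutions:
 g(x) = C1 + sqrt(2)*x^4/4 + sqrt(3)*x + 4*sin(x)


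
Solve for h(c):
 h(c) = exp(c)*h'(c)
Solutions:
 h(c) = C1*exp(-exp(-c))


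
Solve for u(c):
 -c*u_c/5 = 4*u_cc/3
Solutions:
 u(c) = C1 + C2*erf(sqrt(30)*c/20)


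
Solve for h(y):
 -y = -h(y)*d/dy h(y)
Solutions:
 h(y) = -sqrt(C1 + y^2)
 h(y) = sqrt(C1 + y^2)


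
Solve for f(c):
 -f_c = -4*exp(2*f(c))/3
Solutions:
 f(c) = log(-1/(C1 + 4*c))/2 - log(2) + log(6)/2
 f(c) = log(-sqrt(-1/(C1 + 4*c))) - log(2) + log(6)/2


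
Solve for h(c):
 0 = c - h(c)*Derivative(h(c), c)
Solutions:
 h(c) = -sqrt(C1 + c^2)
 h(c) = sqrt(C1 + c^2)


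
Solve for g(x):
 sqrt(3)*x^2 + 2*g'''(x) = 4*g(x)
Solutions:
 g(x) = C3*exp(2^(1/3)*x) + sqrt(3)*x^2/4 + (C1*sin(2^(1/3)*sqrt(3)*x/2) + C2*cos(2^(1/3)*sqrt(3)*x/2))*exp(-2^(1/3)*x/2)


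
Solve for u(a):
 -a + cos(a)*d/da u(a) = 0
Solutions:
 u(a) = C1 + Integral(a/cos(a), a)


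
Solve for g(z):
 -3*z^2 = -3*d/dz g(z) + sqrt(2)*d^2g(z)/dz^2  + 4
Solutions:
 g(z) = C1 + C2*exp(3*sqrt(2)*z/2) + z^3/3 + sqrt(2)*z^2/3 + 16*z/9


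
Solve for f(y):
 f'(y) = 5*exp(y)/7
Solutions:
 f(y) = C1 + 5*exp(y)/7


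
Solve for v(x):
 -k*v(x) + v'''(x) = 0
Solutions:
 v(x) = C1*exp(k^(1/3)*x) + C2*exp(k^(1/3)*x*(-1 + sqrt(3)*I)/2) + C3*exp(-k^(1/3)*x*(1 + sqrt(3)*I)/2)


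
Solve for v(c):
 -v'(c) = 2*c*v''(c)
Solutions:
 v(c) = C1 + C2*sqrt(c)


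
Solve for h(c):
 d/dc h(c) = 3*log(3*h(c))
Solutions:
 -Integral(1/(log(_y) + log(3)), (_y, h(c)))/3 = C1 - c


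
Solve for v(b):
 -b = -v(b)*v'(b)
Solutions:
 v(b) = -sqrt(C1 + b^2)
 v(b) = sqrt(C1 + b^2)


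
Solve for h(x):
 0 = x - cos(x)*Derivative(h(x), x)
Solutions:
 h(x) = C1 + Integral(x/cos(x), x)


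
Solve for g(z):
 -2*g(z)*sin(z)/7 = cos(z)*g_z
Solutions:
 g(z) = C1*cos(z)^(2/7)


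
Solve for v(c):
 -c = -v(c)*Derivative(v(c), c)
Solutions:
 v(c) = -sqrt(C1 + c^2)
 v(c) = sqrt(C1 + c^2)


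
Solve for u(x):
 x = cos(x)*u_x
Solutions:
 u(x) = C1 + Integral(x/cos(x), x)


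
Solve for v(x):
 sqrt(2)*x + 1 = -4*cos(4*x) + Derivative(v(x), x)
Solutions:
 v(x) = C1 + sqrt(2)*x^2/2 + x + sin(4*x)


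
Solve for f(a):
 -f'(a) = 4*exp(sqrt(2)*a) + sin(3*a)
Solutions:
 f(a) = C1 - 2*sqrt(2)*exp(sqrt(2)*a) + cos(3*a)/3


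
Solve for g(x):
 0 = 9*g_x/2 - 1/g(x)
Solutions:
 g(x) = -sqrt(C1 + 4*x)/3
 g(x) = sqrt(C1 + 4*x)/3


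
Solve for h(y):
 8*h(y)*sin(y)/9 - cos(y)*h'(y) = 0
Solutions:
 h(y) = C1/cos(y)^(8/9)


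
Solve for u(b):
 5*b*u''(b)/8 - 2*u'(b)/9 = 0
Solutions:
 u(b) = C1 + C2*b^(61/45)


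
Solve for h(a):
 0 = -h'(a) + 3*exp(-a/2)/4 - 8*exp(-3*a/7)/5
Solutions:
 h(a) = C1 - 3*exp(-a/2)/2 + 56*exp(-3*a/7)/15


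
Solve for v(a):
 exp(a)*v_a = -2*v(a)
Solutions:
 v(a) = C1*exp(2*exp(-a))


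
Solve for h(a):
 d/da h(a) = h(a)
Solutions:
 h(a) = C1*exp(a)


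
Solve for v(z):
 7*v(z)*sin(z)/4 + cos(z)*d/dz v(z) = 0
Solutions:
 v(z) = C1*cos(z)^(7/4)


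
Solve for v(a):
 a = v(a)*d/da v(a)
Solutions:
 v(a) = -sqrt(C1 + a^2)
 v(a) = sqrt(C1 + a^2)


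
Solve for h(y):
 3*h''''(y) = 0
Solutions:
 h(y) = C1 + C2*y + C3*y^2 + C4*y^3


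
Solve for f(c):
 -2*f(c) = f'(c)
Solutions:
 f(c) = C1*exp(-2*c)


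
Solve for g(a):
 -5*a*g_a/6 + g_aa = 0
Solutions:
 g(a) = C1 + C2*erfi(sqrt(15)*a/6)


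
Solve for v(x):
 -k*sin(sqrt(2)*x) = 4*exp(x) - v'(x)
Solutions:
 v(x) = C1 - sqrt(2)*k*cos(sqrt(2)*x)/2 + 4*exp(x)


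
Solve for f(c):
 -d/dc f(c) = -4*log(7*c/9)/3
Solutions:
 f(c) = C1 + 4*c*log(c)/3 - 8*c*log(3)/3 - 4*c/3 + 4*c*log(7)/3


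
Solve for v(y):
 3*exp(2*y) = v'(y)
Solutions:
 v(y) = C1 + 3*exp(2*y)/2


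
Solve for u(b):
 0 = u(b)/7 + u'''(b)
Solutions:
 u(b) = C3*exp(-7^(2/3)*b/7) + (C1*sin(sqrt(3)*7^(2/3)*b/14) + C2*cos(sqrt(3)*7^(2/3)*b/14))*exp(7^(2/3)*b/14)


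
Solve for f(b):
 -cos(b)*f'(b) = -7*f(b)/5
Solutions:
 f(b) = C1*(sin(b) + 1)^(7/10)/(sin(b) - 1)^(7/10)


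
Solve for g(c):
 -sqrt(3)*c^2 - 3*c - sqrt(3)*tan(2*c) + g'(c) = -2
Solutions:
 g(c) = C1 + sqrt(3)*c^3/3 + 3*c^2/2 - 2*c - sqrt(3)*log(cos(2*c))/2


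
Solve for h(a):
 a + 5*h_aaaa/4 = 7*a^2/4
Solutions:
 h(a) = C1 + C2*a + C3*a^2 + C4*a^3 + 7*a^6/1800 - a^5/150


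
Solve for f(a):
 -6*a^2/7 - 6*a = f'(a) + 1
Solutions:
 f(a) = C1 - 2*a^3/7 - 3*a^2 - a


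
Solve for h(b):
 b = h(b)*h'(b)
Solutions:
 h(b) = -sqrt(C1 + b^2)
 h(b) = sqrt(C1 + b^2)


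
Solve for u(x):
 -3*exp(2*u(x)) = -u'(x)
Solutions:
 u(x) = log(-sqrt(-1/(C1 + 3*x))) - log(2)/2
 u(x) = log(-1/(C1 + 3*x))/2 - log(2)/2


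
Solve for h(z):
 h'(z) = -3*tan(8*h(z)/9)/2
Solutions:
 h(z) = -9*asin(C1*exp(-4*z/3))/8 + 9*pi/8
 h(z) = 9*asin(C1*exp(-4*z/3))/8


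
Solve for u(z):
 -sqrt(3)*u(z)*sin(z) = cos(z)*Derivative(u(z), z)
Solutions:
 u(z) = C1*cos(z)^(sqrt(3))


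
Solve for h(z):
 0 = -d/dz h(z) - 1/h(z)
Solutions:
 h(z) = -sqrt(C1 - 2*z)
 h(z) = sqrt(C1 - 2*z)


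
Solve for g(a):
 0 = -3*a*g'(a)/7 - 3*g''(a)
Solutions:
 g(a) = C1 + C2*erf(sqrt(14)*a/14)


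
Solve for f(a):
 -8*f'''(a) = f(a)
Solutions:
 f(a) = C3*exp(-a/2) + (C1*sin(sqrt(3)*a/4) + C2*cos(sqrt(3)*a/4))*exp(a/4)


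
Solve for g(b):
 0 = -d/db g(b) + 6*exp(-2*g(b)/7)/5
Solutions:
 g(b) = 7*log(-sqrt(C1 + 6*b)) - 7*log(35) + 7*log(70)/2
 g(b) = 7*log(C1 + 6*b)/2 - 7*log(35) + 7*log(70)/2


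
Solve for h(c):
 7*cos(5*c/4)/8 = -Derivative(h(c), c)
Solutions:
 h(c) = C1 - 7*sin(5*c/4)/10


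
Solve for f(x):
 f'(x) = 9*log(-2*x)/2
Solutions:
 f(x) = C1 + 9*x*log(-x)/2 + 9*x*(-1 + log(2))/2


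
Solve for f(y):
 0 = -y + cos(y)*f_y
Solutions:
 f(y) = C1 + Integral(y/cos(y), y)


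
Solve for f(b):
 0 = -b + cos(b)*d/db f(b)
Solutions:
 f(b) = C1 + Integral(b/cos(b), b)


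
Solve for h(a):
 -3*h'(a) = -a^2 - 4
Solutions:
 h(a) = C1 + a^3/9 + 4*a/3


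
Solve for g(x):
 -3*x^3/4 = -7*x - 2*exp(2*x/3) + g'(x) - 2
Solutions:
 g(x) = C1 - 3*x^4/16 + 7*x^2/2 + 2*x + 3*exp(2*x/3)


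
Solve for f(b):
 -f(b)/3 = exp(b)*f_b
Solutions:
 f(b) = C1*exp(exp(-b)/3)


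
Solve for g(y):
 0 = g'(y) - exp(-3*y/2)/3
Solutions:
 g(y) = C1 - 2*exp(-3*y/2)/9


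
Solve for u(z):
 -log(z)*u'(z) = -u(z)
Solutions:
 u(z) = C1*exp(li(z))


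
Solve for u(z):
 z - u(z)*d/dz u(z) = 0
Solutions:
 u(z) = -sqrt(C1 + z^2)
 u(z) = sqrt(C1 + z^2)


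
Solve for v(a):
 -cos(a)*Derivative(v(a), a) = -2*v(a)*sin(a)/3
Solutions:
 v(a) = C1/cos(a)^(2/3)


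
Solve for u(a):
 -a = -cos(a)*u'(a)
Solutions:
 u(a) = C1 + Integral(a/cos(a), a)


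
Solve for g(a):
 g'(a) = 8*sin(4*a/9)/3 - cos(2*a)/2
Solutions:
 g(a) = C1 - sin(2*a)/4 - 6*cos(4*a/9)


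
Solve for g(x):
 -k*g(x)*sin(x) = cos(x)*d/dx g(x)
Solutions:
 g(x) = C1*exp(k*log(cos(x)))


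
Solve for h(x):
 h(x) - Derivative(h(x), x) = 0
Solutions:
 h(x) = C1*exp(x)


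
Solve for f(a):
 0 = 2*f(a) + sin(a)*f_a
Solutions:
 f(a) = C1*(cos(a) + 1)/(cos(a) - 1)


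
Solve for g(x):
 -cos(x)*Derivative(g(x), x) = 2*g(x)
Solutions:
 g(x) = C1*(sin(x) - 1)/(sin(x) + 1)


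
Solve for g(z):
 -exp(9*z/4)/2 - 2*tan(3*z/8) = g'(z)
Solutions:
 g(z) = C1 - 2*exp(9*z/4)/9 + 16*log(cos(3*z/8))/3


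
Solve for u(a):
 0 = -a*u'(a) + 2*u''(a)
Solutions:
 u(a) = C1 + C2*erfi(a/2)


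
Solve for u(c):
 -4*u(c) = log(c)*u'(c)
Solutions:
 u(c) = C1*exp(-4*li(c))


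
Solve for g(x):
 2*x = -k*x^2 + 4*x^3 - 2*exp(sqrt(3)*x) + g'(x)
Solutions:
 g(x) = C1 + k*x^3/3 - x^4 + x^2 + 2*sqrt(3)*exp(sqrt(3)*x)/3


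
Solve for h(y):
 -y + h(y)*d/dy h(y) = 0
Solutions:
 h(y) = -sqrt(C1 + y^2)
 h(y) = sqrt(C1 + y^2)


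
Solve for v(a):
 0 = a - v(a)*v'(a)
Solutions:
 v(a) = -sqrt(C1 + a^2)
 v(a) = sqrt(C1 + a^2)


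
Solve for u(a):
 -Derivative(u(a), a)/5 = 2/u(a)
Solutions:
 u(a) = -sqrt(C1 - 20*a)
 u(a) = sqrt(C1 - 20*a)


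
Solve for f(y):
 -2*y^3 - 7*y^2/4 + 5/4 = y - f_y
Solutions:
 f(y) = C1 + y^4/2 + 7*y^3/12 + y^2/2 - 5*y/4


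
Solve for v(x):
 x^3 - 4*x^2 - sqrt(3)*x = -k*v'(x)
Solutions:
 v(x) = C1 - x^4/(4*k) + 4*x^3/(3*k) + sqrt(3)*x^2/(2*k)


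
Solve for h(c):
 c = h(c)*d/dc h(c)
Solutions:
 h(c) = -sqrt(C1 + c^2)
 h(c) = sqrt(C1 + c^2)


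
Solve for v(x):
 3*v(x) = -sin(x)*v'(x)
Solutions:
 v(x) = C1*(cos(x) + 1)^(3/2)/(cos(x) - 1)^(3/2)


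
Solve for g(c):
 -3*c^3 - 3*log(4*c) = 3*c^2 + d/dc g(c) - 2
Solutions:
 g(c) = C1 - 3*c^4/4 - c^3 - 3*c*log(c) - c*log(64) + 5*c


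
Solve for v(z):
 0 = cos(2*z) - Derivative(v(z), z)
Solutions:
 v(z) = C1 + sin(2*z)/2


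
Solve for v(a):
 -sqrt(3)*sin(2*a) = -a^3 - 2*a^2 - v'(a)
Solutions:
 v(a) = C1 - a^4/4 - 2*a^3/3 - sqrt(3)*cos(2*a)/2


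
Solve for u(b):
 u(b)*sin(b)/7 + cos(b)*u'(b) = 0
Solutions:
 u(b) = C1*cos(b)^(1/7)


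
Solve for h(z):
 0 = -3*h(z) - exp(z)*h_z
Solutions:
 h(z) = C1*exp(3*exp(-z))


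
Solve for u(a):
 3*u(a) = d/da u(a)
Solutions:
 u(a) = C1*exp(3*a)


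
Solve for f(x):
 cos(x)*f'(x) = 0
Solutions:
 f(x) = C1


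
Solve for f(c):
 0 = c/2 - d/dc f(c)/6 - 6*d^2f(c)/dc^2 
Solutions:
 f(c) = C1 + C2*exp(-c/36) + 3*c^2/2 - 108*c


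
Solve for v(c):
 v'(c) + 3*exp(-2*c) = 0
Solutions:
 v(c) = C1 + 3*exp(-2*c)/2


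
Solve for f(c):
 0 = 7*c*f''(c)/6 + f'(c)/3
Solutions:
 f(c) = C1 + C2*c^(5/7)


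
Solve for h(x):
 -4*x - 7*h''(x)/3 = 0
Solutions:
 h(x) = C1 + C2*x - 2*x^3/7


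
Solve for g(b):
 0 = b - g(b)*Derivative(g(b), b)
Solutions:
 g(b) = -sqrt(C1 + b^2)
 g(b) = sqrt(C1 + b^2)


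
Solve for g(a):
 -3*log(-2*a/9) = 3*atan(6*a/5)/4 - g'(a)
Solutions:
 g(a) = C1 + 3*a*log(-a) + 3*a*atan(6*a/5)/4 - 6*a*log(3) - 3*a + 3*a*log(2) - 5*log(36*a^2 + 25)/16


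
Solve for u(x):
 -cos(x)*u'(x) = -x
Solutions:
 u(x) = C1 + Integral(x/cos(x), x)


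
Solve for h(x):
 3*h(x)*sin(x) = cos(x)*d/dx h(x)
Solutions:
 h(x) = C1/cos(x)^3


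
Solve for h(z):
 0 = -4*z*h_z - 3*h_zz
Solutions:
 h(z) = C1 + C2*erf(sqrt(6)*z/3)


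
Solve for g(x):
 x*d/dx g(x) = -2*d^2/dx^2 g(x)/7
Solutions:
 g(x) = C1 + C2*erf(sqrt(7)*x/2)


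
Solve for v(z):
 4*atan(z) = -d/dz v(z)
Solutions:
 v(z) = C1 - 4*z*atan(z) + 2*log(z^2 + 1)


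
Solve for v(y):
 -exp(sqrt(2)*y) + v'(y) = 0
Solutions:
 v(y) = C1 + sqrt(2)*exp(sqrt(2)*y)/2


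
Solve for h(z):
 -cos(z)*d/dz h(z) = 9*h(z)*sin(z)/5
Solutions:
 h(z) = C1*cos(z)^(9/5)


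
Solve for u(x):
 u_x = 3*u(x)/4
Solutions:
 u(x) = C1*exp(3*x/4)


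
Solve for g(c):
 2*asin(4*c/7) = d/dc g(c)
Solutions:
 g(c) = C1 + 2*c*asin(4*c/7) + sqrt(49 - 16*c^2)/2


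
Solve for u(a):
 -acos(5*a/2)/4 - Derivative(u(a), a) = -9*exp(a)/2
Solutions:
 u(a) = C1 - a*acos(5*a/2)/4 + sqrt(4 - 25*a^2)/20 + 9*exp(a)/2


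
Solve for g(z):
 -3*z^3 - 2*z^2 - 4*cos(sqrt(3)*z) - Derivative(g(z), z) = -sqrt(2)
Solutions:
 g(z) = C1 - 3*z^4/4 - 2*z^3/3 + sqrt(2)*z - 4*sqrt(3)*sin(sqrt(3)*z)/3


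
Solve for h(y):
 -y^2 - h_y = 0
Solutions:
 h(y) = C1 - y^3/3


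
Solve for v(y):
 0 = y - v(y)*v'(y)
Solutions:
 v(y) = -sqrt(C1 + y^2)
 v(y) = sqrt(C1 + y^2)


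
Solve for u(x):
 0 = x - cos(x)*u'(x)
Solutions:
 u(x) = C1 + Integral(x/cos(x), x)


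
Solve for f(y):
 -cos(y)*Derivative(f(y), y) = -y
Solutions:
 f(y) = C1 + Integral(y/cos(y), y)


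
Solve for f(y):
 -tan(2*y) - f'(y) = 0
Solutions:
 f(y) = C1 + log(cos(2*y))/2


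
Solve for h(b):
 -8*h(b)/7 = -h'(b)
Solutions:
 h(b) = C1*exp(8*b/7)


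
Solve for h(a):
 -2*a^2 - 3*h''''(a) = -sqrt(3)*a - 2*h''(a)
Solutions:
 h(a) = C1 + C2*a + C3*exp(-sqrt(6)*a/3) + C4*exp(sqrt(6)*a/3) + a^4/12 - sqrt(3)*a^3/12 + 3*a^2/2


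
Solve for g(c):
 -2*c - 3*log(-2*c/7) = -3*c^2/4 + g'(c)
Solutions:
 g(c) = C1 + c^3/4 - c^2 - 3*c*log(-c) + 3*c*(-log(2) + 1 + log(7))


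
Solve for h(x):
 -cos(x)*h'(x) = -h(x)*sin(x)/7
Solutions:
 h(x) = C1/cos(x)^(1/7)


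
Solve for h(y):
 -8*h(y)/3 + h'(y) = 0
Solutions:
 h(y) = C1*exp(8*y/3)


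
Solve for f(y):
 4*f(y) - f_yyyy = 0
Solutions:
 f(y) = C1*exp(-sqrt(2)*y) + C2*exp(sqrt(2)*y) + C3*sin(sqrt(2)*y) + C4*cos(sqrt(2)*y)


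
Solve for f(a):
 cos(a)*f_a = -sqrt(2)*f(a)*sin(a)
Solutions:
 f(a) = C1*cos(a)^(sqrt(2))


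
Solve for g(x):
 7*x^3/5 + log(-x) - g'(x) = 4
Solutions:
 g(x) = C1 + 7*x^4/20 + x*log(-x) - 5*x


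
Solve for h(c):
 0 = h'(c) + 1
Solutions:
 h(c) = C1 - c


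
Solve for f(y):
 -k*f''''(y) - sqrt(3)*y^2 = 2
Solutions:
 f(y) = C1 + C2*y + C3*y^2 + C4*y^3 - sqrt(3)*y^6/(360*k) - y^4/(12*k)


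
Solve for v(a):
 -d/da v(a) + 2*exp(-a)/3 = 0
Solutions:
 v(a) = C1 - 2*exp(-a)/3


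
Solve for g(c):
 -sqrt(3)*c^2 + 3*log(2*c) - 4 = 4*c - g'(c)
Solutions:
 g(c) = C1 + sqrt(3)*c^3/3 + 2*c^2 - 3*c*log(c) - c*log(8) + 7*c


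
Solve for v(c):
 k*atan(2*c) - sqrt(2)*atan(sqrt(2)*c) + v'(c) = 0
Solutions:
 v(c) = C1 - k*(c*atan(2*c) - log(4*c^2 + 1)/4) + sqrt(2)*(c*atan(sqrt(2)*c) - sqrt(2)*log(2*c^2 + 1)/4)


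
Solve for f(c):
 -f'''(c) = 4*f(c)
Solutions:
 f(c) = C3*exp(-2^(2/3)*c) + (C1*sin(2^(2/3)*sqrt(3)*c/2) + C2*cos(2^(2/3)*sqrt(3)*c/2))*exp(2^(2/3)*c/2)


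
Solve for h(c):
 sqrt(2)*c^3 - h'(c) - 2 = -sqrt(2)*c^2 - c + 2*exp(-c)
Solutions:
 h(c) = C1 + sqrt(2)*c^4/4 + sqrt(2)*c^3/3 + c^2/2 - 2*c + 2*exp(-c)


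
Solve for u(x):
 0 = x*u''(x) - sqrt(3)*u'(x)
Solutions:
 u(x) = C1 + C2*x^(1 + sqrt(3))


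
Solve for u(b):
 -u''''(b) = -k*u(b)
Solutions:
 u(b) = C1*exp(-b*k^(1/4)) + C2*exp(b*k^(1/4)) + C3*exp(-I*b*k^(1/4)) + C4*exp(I*b*k^(1/4))


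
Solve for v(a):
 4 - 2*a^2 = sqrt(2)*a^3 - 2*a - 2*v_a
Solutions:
 v(a) = C1 + sqrt(2)*a^4/8 + a^3/3 - a^2/2 - 2*a


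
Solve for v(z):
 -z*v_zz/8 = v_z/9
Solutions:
 v(z) = C1 + C2*z^(1/9)


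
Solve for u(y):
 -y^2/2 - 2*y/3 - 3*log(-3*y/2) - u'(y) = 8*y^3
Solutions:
 u(y) = C1 - 2*y^4 - y^3/6 - y^2/3 - 3*y*log(-y) + 3*y*(-log(3) + log(2) + 1)


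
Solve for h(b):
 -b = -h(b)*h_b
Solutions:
 h(b) = -sqrt(C1 + b^2)
 h(b) = sqrt(C1 + b^2)


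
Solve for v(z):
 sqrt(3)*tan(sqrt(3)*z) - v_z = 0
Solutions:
 v(z) = C1 - log(cos(sqrt(3)*z))


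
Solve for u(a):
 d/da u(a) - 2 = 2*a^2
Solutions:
 u(a) = C1 + 2*a^3/3 + 2*a


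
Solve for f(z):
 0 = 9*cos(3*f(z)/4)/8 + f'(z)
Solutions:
 9*z/8 - 2*log(sin(3*f(z)/4) - 1)/3 + 2*log(sin(3*f(z)/4) + 1)/3 = C1


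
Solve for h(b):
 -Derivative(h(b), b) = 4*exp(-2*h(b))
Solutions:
 h(b) = log(-sqrt(C1 - 8*b))
 h(b) = log(C1 - 8*b)/2


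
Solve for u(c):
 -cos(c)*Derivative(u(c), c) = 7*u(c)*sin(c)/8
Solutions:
 u(c) = C1*cos(c)^(7/8)


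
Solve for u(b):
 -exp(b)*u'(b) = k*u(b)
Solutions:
 u(b) = C1*exp(k*exp(-b))


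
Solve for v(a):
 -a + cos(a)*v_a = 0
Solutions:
 v(a) = C1 + Integral(a/cos(a), a)


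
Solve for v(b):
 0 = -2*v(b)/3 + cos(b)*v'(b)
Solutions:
 v(b) = C1*(sin(b) + 1)^(1/3)/(sin(b) - 1)^(1/3)


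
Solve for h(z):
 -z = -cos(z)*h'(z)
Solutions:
 h(z) = C1 + Integral(z/cos(z), z)


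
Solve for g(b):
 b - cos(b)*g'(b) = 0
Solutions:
 g(b) = C1 + Integral(b/cos(b), b)


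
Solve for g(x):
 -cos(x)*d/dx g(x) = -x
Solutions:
 g(x) = C1 + Integral(x/cos(x), x)


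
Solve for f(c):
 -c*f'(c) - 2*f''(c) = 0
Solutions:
 f(c) = C1 + C2*erf(c/2)


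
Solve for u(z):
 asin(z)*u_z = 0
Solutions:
 u(z) = C1


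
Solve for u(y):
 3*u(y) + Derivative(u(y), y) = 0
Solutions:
 u(y) = C1*exp(-3*y)


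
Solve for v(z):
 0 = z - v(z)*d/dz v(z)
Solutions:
 v(z) = -sqrt(C1 + z^2)
 v(z) = sqrt(C1 + z^2)


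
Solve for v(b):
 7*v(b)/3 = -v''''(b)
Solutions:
 v(b) = (C1*sin(sqrt(2)*3^(3/4)*7^(1/4)*b/6) + C2*cos(sqrt(2)*3^(3/4)*7^(1/4)*b/6))*exp(-sqrt(2)*3^(3/4)*7^(1/4)*b/6) + (C3*sin(sqrt(2)*3^(3/4)*7^(1/4)*b/6) + C4*cos(sqrt(2)*3^(3/4)*7^(1/4)*b/6))*exp(sqrt(2)*3^(3/4)*7^(1/4)*b/6)


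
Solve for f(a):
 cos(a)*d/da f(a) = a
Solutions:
 f(a) = C1 + Integral(a/cos(a), a)


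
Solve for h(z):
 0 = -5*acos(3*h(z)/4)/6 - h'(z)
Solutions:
 Integral(1/acos(3*_y/4), (_y, h(z))) = C1 - 5*z/6


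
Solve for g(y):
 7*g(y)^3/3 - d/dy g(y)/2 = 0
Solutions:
 g(y) = -sqrt(6)*sqrt(-1/(C1 + 14*y))/2
 g(y) = sqrt(6)*sqrt(-1/(C1 + 14*y))/2


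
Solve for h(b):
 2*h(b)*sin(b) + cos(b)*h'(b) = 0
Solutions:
 h(b) = C1*cos(b)^2


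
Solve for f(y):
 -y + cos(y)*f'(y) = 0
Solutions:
 f(y) = C1 + Integral(y/cos(y), y)


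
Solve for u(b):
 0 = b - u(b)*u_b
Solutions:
 u(b) = -sqrt(C1 + b^2)
 u(b) = sqrt(C1 + b^2)


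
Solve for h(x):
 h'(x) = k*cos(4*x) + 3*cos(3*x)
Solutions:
 h(x) = C1 + k*sin(4*x)/4 + sin(3*x)


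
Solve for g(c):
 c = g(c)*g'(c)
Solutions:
 g(c) = -sqrt(C1 + c^2)
 g(c) = sqrt(C1 + c^2)


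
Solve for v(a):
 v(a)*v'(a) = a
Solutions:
 v(a) = -sqrt(C1 + a^2)
 v(a) = sqrt(C1 + a^2)


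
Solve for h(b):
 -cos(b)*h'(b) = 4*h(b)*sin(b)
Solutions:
 h(b) = C1*cos(b)^4


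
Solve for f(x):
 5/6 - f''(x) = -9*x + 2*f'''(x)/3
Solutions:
 f(x) = C1 + C2*x + C3*exp(-3*x/2) + 3*x^3/2 - 31*x^2/12


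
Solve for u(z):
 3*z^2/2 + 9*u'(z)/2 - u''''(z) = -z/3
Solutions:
 u(z) = C1 + C4*exp(6^(2/3)*z/2) - z^3/9 - z^2/27 + (C2*sin(3*2^(2/3)*3^(1/6)*z/4) + C3*cos(3*2^(2/3)*3^(1/6)*z/4))*exp(-6^(2/3)*z/4)


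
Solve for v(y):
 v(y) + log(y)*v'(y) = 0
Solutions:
 v(y) = C1*exp(-li(y))


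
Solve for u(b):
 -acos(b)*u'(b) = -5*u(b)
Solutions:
 u(b) = C1*exp(5*Integral(1/acos(b), b))


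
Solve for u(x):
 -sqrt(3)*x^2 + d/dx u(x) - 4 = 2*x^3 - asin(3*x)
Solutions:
 u(x) = C1 + x^4/2 + sqrt(3)*x^3/3 - x*asin(3*x) + 4*x - sqrt(1 - 9*x^2)/3


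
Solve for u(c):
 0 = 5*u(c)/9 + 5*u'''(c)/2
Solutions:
 u(c) = C3*exp(-6^(1/3)*c/3) + (C1*sin(2^(1/3)*3^(5/6)*c/6) + C2*cos(2^(1/3)*3^(5/6)*c/6))*exp(6^(1/3)*c/6)


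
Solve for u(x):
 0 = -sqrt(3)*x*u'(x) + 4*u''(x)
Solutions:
 u(x) = C1 + C2*erfi(sqrt(2)*3^(1/4)*x/4)


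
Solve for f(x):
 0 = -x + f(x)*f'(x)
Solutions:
 f(x) = -sqrt(C1 + x^2)
 f(x) = sqrt(C1 + x^2)


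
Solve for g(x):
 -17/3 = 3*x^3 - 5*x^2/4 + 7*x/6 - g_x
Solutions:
 g(x) = C1 + 3*x^4/4 - 5*x^3/12 + 7*x^2/12 + 17*x/3


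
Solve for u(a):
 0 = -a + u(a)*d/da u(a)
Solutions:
 u(a) = -sqrt(C1 + a^2)
 u(a) = sqrt(C1 + a^2)


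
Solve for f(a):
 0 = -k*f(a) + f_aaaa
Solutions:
 f(a) = C1*exp(-a*k^(1/4)) + C2*exp(a*k^(1/4)) + C3*exp(-I*a*k^(1/4)) + C4*exp(I*a*k^(1/4))


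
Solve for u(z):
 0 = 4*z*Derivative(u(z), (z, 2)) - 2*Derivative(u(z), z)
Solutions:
 u(z) = C1 + C2*z^(3/2)


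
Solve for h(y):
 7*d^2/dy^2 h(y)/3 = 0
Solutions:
 h(y) = C1 + C2*y


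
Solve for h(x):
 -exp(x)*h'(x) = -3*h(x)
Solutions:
 h(x) = C1*exp(-3*exp(-x))


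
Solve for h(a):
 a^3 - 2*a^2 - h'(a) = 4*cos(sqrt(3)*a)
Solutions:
 h(a) = C1 + a^4/4 - 2*a^3/3 - 4*sqrt(3)*sin(sqrt(3)*a)/3
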